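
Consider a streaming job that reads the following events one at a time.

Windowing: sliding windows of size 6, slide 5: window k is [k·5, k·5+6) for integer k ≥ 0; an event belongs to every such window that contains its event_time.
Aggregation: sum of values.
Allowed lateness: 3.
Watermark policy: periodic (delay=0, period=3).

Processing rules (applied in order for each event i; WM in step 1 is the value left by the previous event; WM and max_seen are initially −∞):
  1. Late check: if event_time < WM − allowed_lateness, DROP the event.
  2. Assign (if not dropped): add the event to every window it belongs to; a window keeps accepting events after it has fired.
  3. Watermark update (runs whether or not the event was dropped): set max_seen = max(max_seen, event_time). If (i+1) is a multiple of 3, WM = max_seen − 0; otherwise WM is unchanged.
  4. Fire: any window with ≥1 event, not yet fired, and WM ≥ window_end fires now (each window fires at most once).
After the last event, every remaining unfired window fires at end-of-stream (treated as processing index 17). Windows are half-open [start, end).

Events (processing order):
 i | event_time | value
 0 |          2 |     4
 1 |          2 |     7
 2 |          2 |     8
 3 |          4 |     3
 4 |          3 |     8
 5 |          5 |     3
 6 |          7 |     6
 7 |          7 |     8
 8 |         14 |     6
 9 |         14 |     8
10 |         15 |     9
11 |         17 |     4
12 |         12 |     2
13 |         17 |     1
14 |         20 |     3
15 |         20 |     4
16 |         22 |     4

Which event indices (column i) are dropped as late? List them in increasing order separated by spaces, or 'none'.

12

i=0 t=2 v=4: → [0,6); WM=−∞
i=1 t=2 v=7: → [0,6); WM=−∞
i=2 t=2 v=8: → [0,6); WM=2
i=3 t=4 v=3: → [0,6); WM=2
i=4 t=3 v=8: → [0,6); WM=2
i=5 t=5 v=3: → [5,11),[0,6); WM=5
i=6 t=7 v=6: → [5,11); WM=5
i=7 t=7 v=8: → [5,11); WM=5
i=8 t=14 v=6: → [10,16); WM=14; [0,6) fires=33 [5,11) fires=17
i=9 t=14 v=8: → [10,16); WM=14
i=10 t=15 v=9: → [15,21),[10,16); WM=14
i=11 t=17 v=4: → [15,21); WM=17; [10,16) fires=23
i=12 t=12 v=2: DROP (t<17-3); WM=17
i=13 t=17 v=1: → [15,21); WM=17
i=14 t=20 v=3: → [20,26),[15,21); WM=20
i=15 t=20 v=4: → [20,26),[15,21); WM=20
i=16 t=22 v=4: → [20,26); WM=20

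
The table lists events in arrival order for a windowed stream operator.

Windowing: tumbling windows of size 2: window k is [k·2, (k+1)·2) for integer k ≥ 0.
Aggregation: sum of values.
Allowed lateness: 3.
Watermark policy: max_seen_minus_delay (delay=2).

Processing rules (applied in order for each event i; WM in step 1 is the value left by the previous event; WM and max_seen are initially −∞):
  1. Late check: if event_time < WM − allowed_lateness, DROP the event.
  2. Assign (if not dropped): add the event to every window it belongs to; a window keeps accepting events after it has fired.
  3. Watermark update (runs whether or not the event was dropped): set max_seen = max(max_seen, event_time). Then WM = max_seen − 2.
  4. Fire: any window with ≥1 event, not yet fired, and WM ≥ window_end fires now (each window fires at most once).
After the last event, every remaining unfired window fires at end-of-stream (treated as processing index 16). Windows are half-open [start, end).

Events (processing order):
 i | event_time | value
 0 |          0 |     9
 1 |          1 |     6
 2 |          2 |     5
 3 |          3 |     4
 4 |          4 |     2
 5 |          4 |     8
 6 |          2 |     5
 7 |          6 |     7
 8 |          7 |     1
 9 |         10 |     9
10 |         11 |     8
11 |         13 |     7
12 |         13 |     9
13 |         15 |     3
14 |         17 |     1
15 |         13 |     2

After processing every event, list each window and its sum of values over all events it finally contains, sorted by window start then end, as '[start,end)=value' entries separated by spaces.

i=0 t=0 v=9: → [0,2); WM=-2
i=1 t=1 v=6: → [0,2); WM=-1
i=2 t=2 v=5: → [2,4); WM=0
i=3 t=3 v=4: → [2,4); WM=1
i=4 t=4 v=2: → [4,6); WM=2; [0,2) fires=15
i=5 t=4 v=8: → [4,6); WM=2
i=6 t=2 v=5: → [2,4); WM=2
i=7 t=6 v=7: → [6,8); WM=4; [2,4) fires=14
i=8 t=7 v=1: → [6,8); WM=5
i=9 t=10 v=9: → [10,12); WM=8; [4,6) fires=10 [6,8) fires=8
i=10 t=11 v=8: → [10,12); WM=9
i=11 t=13 v=7: → [12,14); WM=11
i=12 t=13 v=9: → [12,14); WM=11
i=13 t=15 v=3: → [14,16); WM=13; [10,12) fires=17
i=14 t=17 v=1: → [16,18); WM=15; [12,14) fires=16
i=15 t=13 v=2: → [12,14); WM=15

[0,2)=15 [2,4)=14 [4,6)=10 [6,8)=8 [10,12)=17 [12,14)=18 [14,16)=3 [16,18)=1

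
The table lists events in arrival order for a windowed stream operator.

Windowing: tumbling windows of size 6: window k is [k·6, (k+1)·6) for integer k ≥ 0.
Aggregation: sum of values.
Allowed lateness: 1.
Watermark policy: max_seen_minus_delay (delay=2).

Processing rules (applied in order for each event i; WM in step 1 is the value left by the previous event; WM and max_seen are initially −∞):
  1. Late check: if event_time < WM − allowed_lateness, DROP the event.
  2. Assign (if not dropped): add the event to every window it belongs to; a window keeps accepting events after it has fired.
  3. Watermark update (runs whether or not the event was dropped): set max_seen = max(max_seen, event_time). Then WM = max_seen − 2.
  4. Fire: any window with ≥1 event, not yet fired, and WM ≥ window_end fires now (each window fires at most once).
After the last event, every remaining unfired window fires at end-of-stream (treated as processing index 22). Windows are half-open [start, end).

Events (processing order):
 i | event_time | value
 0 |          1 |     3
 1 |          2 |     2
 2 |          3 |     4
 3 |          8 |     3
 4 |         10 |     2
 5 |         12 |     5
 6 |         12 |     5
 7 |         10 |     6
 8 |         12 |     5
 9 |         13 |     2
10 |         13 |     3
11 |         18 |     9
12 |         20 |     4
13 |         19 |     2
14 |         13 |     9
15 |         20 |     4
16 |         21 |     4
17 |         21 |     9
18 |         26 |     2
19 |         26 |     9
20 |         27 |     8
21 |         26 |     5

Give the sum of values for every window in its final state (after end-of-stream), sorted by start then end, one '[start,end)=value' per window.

[0,6)=9 [6,12)=11 [12,18)=20 [18,24)=32 [24,30)=24

i=0 t=1 v=3: → [0,6); WM=-1
i=1 t=2 v=2: → [0,6); WM=0
i=2 t=3 v=4: → [0,6); WM=1
i=3 t=8 v=3: → [6,12); WM=6; [0,6) fires=9
i=4 t=10 v=2: → [6,12); WM=8
i=5 t=12 v=5: → [12,18); WM=10
i=6 t=12 v=5: → [12,18); WM=10
i=7 t=10 v=6: → [6,12); WM=10
i=8 t=12 v=5: → [12,18); WM=10
i=9 t=13 v=2: → [12,18); WM=11
i=10 t=13 v=3: → [12,18); WM=11
i=11 t=18 v=9: → [18,24); WM=16; [6,12) fires=11
i=12 t=20 v=4: → [18,24); WM=18; [12,18) fires=20
i=13 t=19 v=2: → [18,24); WM=18
i=14 t=13 v=9: DROP (t<18-1); WM=18
i=15 t=20 v=4: → [18,24); WM=18
i=16 t=21 v=4: → [18,24); WM=19
i=17 t=21 v=9: → [18,24); WM=19
i=18 t=26 v=2: → [24,30); WM=24; [18,24) fires=32
i=19 t=26 v=9: → [24,30); WM=24
i=20 t=27 v=8: → [24,30); WM=25
i=21 t=26 v=5: → [24,30); WM=25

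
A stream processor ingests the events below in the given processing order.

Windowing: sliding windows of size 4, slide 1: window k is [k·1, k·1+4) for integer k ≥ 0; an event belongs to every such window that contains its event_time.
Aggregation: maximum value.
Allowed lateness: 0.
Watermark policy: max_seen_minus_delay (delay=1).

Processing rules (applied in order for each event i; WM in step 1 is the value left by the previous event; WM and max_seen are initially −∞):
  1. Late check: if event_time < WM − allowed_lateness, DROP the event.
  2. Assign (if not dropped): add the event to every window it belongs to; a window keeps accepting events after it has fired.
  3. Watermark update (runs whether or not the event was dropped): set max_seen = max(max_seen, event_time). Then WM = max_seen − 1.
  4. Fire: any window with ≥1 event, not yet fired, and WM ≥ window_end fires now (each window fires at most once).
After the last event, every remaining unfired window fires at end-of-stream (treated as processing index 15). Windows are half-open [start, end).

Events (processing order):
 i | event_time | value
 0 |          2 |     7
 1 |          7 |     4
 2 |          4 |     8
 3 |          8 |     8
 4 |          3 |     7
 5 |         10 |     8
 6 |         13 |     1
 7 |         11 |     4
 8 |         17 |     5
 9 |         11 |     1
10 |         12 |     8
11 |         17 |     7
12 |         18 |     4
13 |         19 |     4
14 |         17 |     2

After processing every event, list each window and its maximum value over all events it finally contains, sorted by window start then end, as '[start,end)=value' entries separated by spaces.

i=0 t=2 v=7: → [2,6),[1,5),[0,4); WM=1
i=1 t=7 v=4: → [7,11),[6,10),[5,9),[4,8); WM=6; [0,4) fires=7 [1,5) fires=7 [2,6) fires=7
i=2 t=4 v=8: DROP (t<6-0); WM=6
i=3 t=8 v=8: → [8,12),[7,11),[6,10),[5,9); WM=7
i=4 t=3 v=7: DROP (t<7-0); WM=7
i=5 t=10 v=8: → [10,14),[9,13),[8,12),[7,11); WM=9; [4,8) fires=4 [5,9) fires=8
i=6 t=13 v=1: → [13,17),[12,16),[11,15),[10,14); WM=12; [6,10) fires=8 [7,11) fires=8 [8,12) fires=8
i=7 t=11 v=4: DROP (t<12-0); WM=12
i=8 t=17 v=5: → [17,21),[16,20),[15,19),[14,18); WM=16; [9,13) fires=8 [10,14) fires=8 [11,15) fires=1 [12,16) fires=1
i=9 t=11 v=1: DROP (t<16-0); WM=16
i=10 t=12 v=8: DROP (t<16-0); WM=16
i=11 t=17 v=7: → [17,21),[16,20),[15,19),[14,18); WM=16
i=12 t=18 v=4: → [18,22),[17,21),[16,20),[15,19); WM=17; [13,17) fires=1
i=13 t=19 v=4: → [19,23),[18,22),[17,21),[16,20); WM=18; [14,18) fires=7
i=14 t=17 v=2: DROP (t<18-0); WM=18

[0,4)=7 [1,5)=7 [2,6)=7 [4,8)=4 [5,9)=8 [6,10)=8 [7,11)=8 [8,12)=8 [9,13)=8 [10,14)=8 [11,15)=1 [12,16)=1 [13,17)=1 [14,18)=7 [15,19)=7 [16,20)=7 [17,21)=7 [18,22)=4 [19,23)=4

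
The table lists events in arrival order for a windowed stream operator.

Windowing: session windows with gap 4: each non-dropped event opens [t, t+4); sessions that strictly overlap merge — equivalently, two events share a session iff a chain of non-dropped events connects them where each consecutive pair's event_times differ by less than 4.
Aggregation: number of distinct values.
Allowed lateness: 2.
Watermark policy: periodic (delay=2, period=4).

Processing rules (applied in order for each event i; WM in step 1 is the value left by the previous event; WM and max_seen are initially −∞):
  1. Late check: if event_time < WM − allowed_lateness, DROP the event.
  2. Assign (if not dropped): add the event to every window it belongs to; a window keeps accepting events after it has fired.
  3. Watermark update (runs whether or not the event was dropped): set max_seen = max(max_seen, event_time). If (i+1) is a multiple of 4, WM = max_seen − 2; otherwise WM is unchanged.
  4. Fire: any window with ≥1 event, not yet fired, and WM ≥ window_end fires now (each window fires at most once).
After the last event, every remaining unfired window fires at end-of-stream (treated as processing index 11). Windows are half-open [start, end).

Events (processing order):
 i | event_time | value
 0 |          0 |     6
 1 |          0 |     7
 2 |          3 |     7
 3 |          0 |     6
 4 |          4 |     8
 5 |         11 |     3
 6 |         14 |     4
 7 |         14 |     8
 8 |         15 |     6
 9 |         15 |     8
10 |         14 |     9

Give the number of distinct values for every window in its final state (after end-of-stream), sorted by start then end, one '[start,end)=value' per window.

i=0 t=0 v=6: → [0,4); WM=−∞
i=1 t=0 v=7: → [0,4); WM=−∞
i=2 t=3 v=7: → [0,7); WM=−∞
i=3 t=0 v=6: → [0,7); WM=1
i=4 t=4 v=8: → [0,8); WM=1
i=5 t=11 v=3: → [11,15); WM=1
i=6 t=14 v=4: → [11,18); WM=1
i=7 t=14 v=8: → [11,18); WM=12
i=8 t=15 v=6: → [11,19); WM=12
i=9 t=15 v=8: → [11,19); WM=12
i=10 t=14 v=9: → [11,19); WM=12

[0,8)=3 [11,19)=5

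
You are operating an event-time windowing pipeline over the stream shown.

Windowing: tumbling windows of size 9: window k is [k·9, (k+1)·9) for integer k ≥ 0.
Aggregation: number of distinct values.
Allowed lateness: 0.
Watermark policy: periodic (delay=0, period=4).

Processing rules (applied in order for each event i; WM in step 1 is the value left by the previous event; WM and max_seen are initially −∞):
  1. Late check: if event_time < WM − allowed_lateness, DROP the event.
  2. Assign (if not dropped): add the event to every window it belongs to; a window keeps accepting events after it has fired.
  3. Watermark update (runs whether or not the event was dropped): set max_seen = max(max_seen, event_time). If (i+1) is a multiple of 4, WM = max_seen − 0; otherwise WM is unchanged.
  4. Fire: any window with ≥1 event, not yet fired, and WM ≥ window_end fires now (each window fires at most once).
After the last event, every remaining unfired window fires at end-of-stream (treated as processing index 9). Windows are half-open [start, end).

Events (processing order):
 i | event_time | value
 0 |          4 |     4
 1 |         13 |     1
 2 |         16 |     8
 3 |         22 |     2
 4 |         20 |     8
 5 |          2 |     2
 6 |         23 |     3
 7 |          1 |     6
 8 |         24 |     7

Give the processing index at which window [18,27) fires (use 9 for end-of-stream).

9

i=0 t=4 v=4: → [0,9); WM=−∞
i=1 t=13 v=1: → [9,18); WM=−∞
i=2 t=16 v=8: → [9,18); WM=−∞
i=3 t=22 v=2: → [18,27); WM=22; [0,9) fires=1 [9,18) fires=2
i=4 t=20 v=8: DROP (t<22-0); WM=22
i=5 t=2 v=2: DROP (t<22-0); WM=22
i=6 t=23 v=3: → [18,27); WM=22
i=7 t=1 v=6: DROP (t<22-0); WM=23
i=8 t=24 v=7: → [18,27); WM=23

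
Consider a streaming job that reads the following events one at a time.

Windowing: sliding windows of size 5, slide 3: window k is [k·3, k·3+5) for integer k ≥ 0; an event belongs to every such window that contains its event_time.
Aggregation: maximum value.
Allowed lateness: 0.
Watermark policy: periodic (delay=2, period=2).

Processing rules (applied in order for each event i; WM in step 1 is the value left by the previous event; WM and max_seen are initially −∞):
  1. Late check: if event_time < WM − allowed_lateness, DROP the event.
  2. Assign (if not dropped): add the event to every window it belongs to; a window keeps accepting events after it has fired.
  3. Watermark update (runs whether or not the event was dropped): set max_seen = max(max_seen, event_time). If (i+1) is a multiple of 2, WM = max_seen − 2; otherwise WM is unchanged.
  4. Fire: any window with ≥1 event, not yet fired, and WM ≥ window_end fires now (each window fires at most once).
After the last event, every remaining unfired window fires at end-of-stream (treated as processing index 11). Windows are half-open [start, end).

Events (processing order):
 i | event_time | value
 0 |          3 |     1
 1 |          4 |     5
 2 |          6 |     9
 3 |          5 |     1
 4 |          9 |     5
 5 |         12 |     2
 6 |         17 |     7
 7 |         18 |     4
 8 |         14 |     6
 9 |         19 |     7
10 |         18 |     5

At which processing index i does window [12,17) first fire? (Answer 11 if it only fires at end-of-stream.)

i=0 t=3 v=1: → [3,8),[0,5); WM=−∞
i=1 t=4 v=5: → [3,8),[0,5); WM=2
i=2 t=6 v=9: → [6,11),[3,8); WM=2
i=3 t=5 v=1: → [3,8); WM=4
i=4 t=9 v=5: → [9,14),[6,11); WM=4
i=5 t=12 v=2: → [12,17),[9,14); WM=10; [0,5) fires=5 [3,8) fires=9
i=6 t=17 v=7: → [15,20); WM=10
i=7 t=18 v=4: → [18,23),[15,20); WM=16; [6,11) fires=9 [9,14) fires=5
i=8 t=14 v=6: DROP (t<16-0); WM=16
i=9 t=19 v=7: → [18,23),[15,20); WM=17; [12,17) fires=2
i=10 t=18 v=5: → [18,23),[15,20); WM=17

9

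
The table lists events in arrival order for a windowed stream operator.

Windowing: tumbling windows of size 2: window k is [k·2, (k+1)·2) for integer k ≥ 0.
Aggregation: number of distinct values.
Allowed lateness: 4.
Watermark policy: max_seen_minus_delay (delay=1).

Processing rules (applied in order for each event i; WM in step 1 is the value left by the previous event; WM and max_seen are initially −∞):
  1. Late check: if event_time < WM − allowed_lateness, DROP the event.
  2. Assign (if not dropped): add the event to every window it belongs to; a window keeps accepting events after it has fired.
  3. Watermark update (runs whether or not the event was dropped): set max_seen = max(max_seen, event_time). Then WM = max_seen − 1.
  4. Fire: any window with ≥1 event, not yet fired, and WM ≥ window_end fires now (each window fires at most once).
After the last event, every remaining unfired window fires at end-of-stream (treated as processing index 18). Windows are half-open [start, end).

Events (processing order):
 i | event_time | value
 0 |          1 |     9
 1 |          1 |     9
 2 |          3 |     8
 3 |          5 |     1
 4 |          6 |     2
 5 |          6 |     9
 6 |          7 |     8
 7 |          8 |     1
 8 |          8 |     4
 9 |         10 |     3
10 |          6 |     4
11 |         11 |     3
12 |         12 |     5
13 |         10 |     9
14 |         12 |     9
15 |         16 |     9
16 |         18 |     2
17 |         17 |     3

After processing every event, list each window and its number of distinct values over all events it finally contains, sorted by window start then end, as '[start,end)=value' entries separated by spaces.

[0,2)=1 [2,4)=1 [4,6)=1 [6,8)=4 [8,10)=2 [10,12)=2 [12,14)=2 [16,18)=2 [18,20)=1

i=0 t=1 v=9: → [0,2); WM=0
i=1 t=1 v=9: → [0,2); WM=0
i=2 t=3 v=8: → [2,4); WM=2; [0,2) fires=1
i=3 t=5 v=1: → [4,6); WM=4; [2,4) fires=1
i=4 t=6 v=2: → [6,8); WM=5
i=5 t=6 v=9: → [6,8); WM=5
i=6 t=7 v=8: → [6,8); WM=6; [4,6) fires=1
i=7 t=8 v=1: → [8,10); WM=7
i=8 t=8 v=4: → [8,10); WM=7
i=9 t=10 v=3: → [10,12); WM=9; [6,8) fires=3
i=10 t=6 v=4: → [6,8); WM=9
i=11 t=11 v=3: → [10,12); WM=10; [8,10) fires=2
i=12 t=12 v=5: → [12,14); WM=11
i=13 t=10 v=9: → [10,12); WM=11
i=14 t=12 v=9: → [12,14); WM=11
i=15 t=16 v=9: → [16,18); WM=15; [10,12) fires=2 [12,14) fires=2
i=16 t=18 v=2: → [18,20); WM=17
i=17 t=17 v=3: → [16,18); WM=17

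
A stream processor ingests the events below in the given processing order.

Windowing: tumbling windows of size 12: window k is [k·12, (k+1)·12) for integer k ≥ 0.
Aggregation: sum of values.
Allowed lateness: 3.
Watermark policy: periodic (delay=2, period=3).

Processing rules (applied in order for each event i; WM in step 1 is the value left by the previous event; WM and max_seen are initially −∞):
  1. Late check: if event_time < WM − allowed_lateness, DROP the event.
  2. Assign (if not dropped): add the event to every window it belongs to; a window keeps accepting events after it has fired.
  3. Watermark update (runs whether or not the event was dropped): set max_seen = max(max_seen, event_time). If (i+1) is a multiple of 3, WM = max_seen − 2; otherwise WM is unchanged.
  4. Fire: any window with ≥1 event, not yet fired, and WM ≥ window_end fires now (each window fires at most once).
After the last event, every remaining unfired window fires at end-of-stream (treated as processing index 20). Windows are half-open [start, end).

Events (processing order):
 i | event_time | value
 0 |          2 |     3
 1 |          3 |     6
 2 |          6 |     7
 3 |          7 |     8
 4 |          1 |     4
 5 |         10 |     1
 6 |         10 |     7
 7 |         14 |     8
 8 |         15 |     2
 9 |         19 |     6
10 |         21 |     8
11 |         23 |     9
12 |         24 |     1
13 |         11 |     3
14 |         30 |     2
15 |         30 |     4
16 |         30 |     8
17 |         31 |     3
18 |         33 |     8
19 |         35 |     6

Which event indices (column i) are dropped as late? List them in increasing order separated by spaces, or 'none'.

i=0 t=2 v=3: → [0,12); WM=−∞
i=1 t=3 v=6: → [0,12); WM=−∞
i=2 t=6 v=7: → [0,12); WM=4
i=3 t=7 v=8: → [0,12); WM=4
i=4 t=1 v=4: → [0,12); WM=4
i=5 t=10 v=1: → [0,12); WM=8
i=6 t=10 v=7: → [0,12); WM=8
i=7 t=14 v=8: → [12,24); WM=8
i=8 t=15 v=2: → [12,24); WM=13; [0,12) fires=36
i=9 t=19 v=6: → [12,24); WM=13
i=10 t=21 v=8: → [12,24); WM=13
i=11 t=23 v=9: → [12,24); WM=21
i=12 t=24 v=1: → [24,36); WM=21
i=13 t=11 v=3: DROP (t<21-3); WM=21
i=14 t=30 v=2: → [24,36); WM=28; [12,24) fires=33
i=15 t=30 v=4: → [24,36); WM=28
i=16 t=30 v=8: → [24,36); WM=28
i=17 t=31 v=3: → [24,36); WM=29
i=18 t=33 v=8: → [24,36); WM=29
i=19 t=35 v=6: → [24,36); WM=29

13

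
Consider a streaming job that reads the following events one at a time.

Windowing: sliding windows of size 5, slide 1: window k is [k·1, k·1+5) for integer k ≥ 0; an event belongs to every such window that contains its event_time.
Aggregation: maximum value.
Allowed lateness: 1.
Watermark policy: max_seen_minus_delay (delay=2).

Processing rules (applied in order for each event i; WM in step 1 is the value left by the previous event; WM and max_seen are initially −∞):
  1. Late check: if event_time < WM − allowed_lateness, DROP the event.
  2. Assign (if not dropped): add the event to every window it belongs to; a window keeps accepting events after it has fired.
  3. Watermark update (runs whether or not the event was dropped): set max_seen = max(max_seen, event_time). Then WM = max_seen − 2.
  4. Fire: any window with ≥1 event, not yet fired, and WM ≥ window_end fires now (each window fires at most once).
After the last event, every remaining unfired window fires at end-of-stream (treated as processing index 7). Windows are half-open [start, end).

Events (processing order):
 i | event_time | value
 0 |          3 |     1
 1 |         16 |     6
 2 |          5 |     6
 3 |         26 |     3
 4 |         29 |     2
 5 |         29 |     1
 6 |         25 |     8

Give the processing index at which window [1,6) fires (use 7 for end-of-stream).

1

i=0 t=3 v=1: → [3,8),[2,7),[1,6),[0,5); WM=1
i=1 t=16 v=6: → [16,21),[15,20),[14,19),[13,18),[12,17); WM=14; [0,5) fires=1 [1,6) fires=1 [2,7) fires=1 [3,8) fires=1
i=2 t=5 v=6: DROP (t<14-1); WM=14
i=3 t=26 v=3: → [26,31),[25,30),[24,29),[23,28),[22,27); WM=24; [12,17) fires=6 [13,18) fires=6 [14,19) fires=6 [15,20) fires=6 [16,21) fires=6
i=4 t=29 v=2: → [29,34),[28,33),[27,32),[26,31),[25,30); WM=27; [22,27) fires=3
i=5 t=29 v=1: → [29,34),[28,33),[27,32),[26,31),[25,30); WM=27
i=6 t=25 v=8: DROP (t<27-1); WM=27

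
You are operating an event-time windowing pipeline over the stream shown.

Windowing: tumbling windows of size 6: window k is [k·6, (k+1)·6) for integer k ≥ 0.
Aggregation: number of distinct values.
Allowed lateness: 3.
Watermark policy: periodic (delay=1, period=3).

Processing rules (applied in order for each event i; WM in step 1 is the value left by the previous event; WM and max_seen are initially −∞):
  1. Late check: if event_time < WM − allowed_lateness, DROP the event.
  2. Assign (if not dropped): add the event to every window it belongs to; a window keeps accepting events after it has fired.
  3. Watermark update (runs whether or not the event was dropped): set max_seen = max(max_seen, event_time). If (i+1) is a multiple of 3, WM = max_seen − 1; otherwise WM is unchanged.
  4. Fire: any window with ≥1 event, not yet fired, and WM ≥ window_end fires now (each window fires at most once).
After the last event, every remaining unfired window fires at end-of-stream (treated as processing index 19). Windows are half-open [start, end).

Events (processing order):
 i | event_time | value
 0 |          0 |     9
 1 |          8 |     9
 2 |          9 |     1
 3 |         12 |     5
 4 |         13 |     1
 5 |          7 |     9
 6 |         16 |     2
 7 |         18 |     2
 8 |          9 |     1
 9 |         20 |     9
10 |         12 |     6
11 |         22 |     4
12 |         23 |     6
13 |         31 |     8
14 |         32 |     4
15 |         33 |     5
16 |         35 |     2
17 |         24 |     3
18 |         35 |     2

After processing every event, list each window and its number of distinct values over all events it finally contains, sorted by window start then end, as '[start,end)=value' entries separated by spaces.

[0,6)=1 [6,12)=2 [12,18)=3 [18,24)=4 [30,36)=4

i=0 t=0 v=9: → [0,6); WM=−∞
i=1 t=8 v=9: → [6,12); WM=−∞
i=2 t=9 v=1: → [6,12); WM=8; [0,6) fires=1
i=3 t=12 v=5: → [12,18); WM=8
i=4 t=13 v=1: → [12,18); WM=8
i=5 t=7 v=9: → [6,12); WM=12; [6,12) fires=2
i=6 t=16 v=2: → [12,18); WM=12
i=7 t=18 v=2: → [18,24); WM=12
i=8 t=9 v=1: → [6,12); WM=17
i=9 t=20 v=9: → [18,24); WM=17
i=10 t=12 v=6: DROP (t<17-3); WM=17
i=11 t=22 v=4: → [18,24); WM=21; [12,18) fires=3
i=12 t=23 v=6: → [18,24); WM=21
i=13 t=31 v=8: → [30,36); WM=21
i=14 t=32 v=4: → [30,36); WM=31; [18,24) fires=4
i=15 t=33 v=5: → [30,36); WM=31
i=16 t=35 v=2: → [30,36); WM=31
i=17 t=24 v=3: DROP (t<31-3); WM=34
i=18 t=35 v=2: → [30,36); WM=34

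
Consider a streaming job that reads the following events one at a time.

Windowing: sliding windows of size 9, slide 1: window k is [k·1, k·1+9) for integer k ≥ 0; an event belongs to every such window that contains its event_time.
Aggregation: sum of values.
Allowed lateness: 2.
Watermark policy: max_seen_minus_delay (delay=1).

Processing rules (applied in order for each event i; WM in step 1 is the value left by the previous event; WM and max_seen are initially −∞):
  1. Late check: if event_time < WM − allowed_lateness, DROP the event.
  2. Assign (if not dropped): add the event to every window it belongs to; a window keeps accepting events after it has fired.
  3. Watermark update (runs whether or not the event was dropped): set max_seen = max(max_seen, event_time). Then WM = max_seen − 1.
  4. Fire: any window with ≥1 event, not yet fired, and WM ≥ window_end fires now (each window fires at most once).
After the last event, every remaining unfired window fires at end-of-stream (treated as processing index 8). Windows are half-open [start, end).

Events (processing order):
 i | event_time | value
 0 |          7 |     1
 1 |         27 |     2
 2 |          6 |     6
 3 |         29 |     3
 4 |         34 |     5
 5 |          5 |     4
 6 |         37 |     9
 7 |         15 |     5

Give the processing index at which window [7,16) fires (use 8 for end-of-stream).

i=0 t=7 v=1: → [7,16),[6,15),[5,14),[4,13),[3,12),[2,11),[1,10),[0,9); WM=6
i=1 t=27 v=2: → [27,36),[26,35),[25,34),[24,33),[23,32),[22,31),[21,30),[20,29),[19,28); WM=26; [0,9) fires=1 [1,10) fires=1 [2,11) fires=1 [3,12) fires=1 [4,13) fires=1 [5,14) fires=1 [6,15) fires=1 [7,16) fires=1
i=2 t=6 v=6: DROP (t<26-2); WM=26
i=3 t=29 v=3: → [29,38),[28,37),[27,36),[26,35),[25,34),[24,33),[23,32),[22,31),[21,30); WM=28; [19,28) fires=2
i=4 t=34 v=5: → [34,43),[33,42),[32,41),[31,40),[30,39),[29,38),[28,37),[27,36),[26,35); WM=33; [20,29) fires=2 [21,30) fires=5 [22,31) fires=5 [23,32) fires=5 [24,33) fires=5
i=5 t=5 v=4: DROP (t<33-2); WM=33
i=6 t=37 v=9: → [37,46),[36,45),[35,44),[34,43),[33,42),[32,41),[31,40),[30,39),[29,38); WM=36; [25,34) fires=5 [26,35) fires=10 [27,36) fires=10
i=7 t=15 v=5: DROP (t<36-2); WM=36

1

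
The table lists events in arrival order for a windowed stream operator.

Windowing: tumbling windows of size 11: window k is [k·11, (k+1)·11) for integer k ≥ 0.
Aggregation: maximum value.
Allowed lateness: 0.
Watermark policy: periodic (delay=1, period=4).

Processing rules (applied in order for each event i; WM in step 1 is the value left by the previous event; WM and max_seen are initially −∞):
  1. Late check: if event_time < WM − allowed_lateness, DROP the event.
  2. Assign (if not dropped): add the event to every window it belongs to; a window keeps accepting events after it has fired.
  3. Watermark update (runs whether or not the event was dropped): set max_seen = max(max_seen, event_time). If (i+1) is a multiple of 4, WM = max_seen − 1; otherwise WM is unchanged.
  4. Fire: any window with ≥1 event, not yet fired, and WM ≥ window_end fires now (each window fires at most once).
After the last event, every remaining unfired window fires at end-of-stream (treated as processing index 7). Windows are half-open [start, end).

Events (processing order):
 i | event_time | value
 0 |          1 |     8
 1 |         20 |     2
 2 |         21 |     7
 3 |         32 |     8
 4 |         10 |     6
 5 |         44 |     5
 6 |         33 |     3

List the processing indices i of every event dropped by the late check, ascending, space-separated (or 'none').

4

i=0 t=1 v=8: → [0,11); WM=−∞
i=1 t=20 v=2: → [11,22); WM=−∞
i=2 t=21 v=7: → [11,22); WM=−∞
i=3 t=32 v=8: → [22,33); WM=31; [0,11) fires=8 [11,22) fires=7
i=4 t=10 v=6: DROP (t<31-0); WM=31
i=5 t=44 v=5: → [44,55); WM=31
i=6 t=33 v=3: → [33,44); WM=31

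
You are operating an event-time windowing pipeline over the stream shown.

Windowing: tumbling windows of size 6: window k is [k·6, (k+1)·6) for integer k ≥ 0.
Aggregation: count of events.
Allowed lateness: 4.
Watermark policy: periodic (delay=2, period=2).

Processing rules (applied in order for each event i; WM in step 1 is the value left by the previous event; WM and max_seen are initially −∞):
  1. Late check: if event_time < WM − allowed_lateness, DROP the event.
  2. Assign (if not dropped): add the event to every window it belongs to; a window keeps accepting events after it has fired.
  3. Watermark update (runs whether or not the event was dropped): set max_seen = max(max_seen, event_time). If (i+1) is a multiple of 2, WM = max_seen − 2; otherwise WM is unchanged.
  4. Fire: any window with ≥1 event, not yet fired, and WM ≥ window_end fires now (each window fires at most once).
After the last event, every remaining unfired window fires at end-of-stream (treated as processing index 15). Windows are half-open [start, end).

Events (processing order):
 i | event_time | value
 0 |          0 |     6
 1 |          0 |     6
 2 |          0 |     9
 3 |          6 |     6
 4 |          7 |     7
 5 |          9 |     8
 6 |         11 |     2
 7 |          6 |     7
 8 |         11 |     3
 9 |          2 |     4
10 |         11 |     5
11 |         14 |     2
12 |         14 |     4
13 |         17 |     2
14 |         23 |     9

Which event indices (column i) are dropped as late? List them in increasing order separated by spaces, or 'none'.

9

i=0 t=0 v=6: → [0,6); WM=−∞
i=1 t=0 v=6: → [0,6); WM=-2
i=2 t=0 v=9: → [0,6); WM=-2
i=3 t=6 v=6: → [6,12); WM=4
i=4 t=7 v=7: → [6,12); WM=4
i=5 t=9 v=8: → [6,12); WM=7; [0,6) fires=3
i=6 t=11 v=2: → [6,12); WM=7
i=7 t=6 v=7: → [6,12); WM=9
i=8 t=11 v=3: → [6,12); WM=9
i=9 t=2 v=4: DROP (t<9-4); WM=9
i=10 t=11 v=5: → [6,12); WM=9
i=11 t=14 v=2: → [12,18); WM=12; [6,12) fires=7
i=12 t=14 v=4: → [12,18); WM=12
i=13 t=17 v=2: → [12,18); WM=15
i=14 t=23 v=9: → [18,24); WM=15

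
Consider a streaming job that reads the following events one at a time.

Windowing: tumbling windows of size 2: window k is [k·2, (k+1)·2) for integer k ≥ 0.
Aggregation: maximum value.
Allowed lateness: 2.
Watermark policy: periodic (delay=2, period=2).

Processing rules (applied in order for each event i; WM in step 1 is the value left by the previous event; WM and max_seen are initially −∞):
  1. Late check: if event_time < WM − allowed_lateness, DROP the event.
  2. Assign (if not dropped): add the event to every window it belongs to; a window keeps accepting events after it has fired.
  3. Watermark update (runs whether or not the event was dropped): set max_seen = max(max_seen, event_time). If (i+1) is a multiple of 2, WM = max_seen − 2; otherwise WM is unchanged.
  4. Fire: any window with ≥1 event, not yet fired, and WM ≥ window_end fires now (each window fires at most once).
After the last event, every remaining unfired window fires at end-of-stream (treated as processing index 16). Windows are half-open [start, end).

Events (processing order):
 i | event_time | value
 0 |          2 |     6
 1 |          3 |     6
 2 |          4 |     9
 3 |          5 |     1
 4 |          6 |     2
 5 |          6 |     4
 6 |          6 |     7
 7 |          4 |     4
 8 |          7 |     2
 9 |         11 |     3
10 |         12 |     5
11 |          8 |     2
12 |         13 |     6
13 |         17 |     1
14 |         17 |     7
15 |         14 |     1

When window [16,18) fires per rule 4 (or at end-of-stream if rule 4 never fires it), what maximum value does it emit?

i=0 t=2 v=6: → [2,4); WM=−∞
i=1 t=3 v=6: → [2,4); WM=1
i=2 t=4 v=9: → [4,6); WM=1
i=3 t=5 v=1: → [4,6); WM=3
i=4 t=6 v=2: → [6,8); WM=3
i=5 t=6 v=4: → [6,8); WM=4; [2,4) fires=6
i=6 t=6 v=7: → [6,8); WM=4
i=7 t=4 v=4: → [4,6); WM=4
i=8 t=7 v=2: → [6,8); WM=4
i=9 t=11 v=3: → [10,12); WM=9; [4,6) fires=9 [6,8) fires=7
i=10 t=12 v=5: → [12,14); WM=9
i=11 t=8 v=2: → [8,10); WM=10; [8,10) fires=2
i=12 t=13 v=6: → [12,14); WM=10
i=13 t=17 v=1: → [16,18); WM=15; [10,12) fires=3 [12,14) fires=6
i=14 t=17 v=7: → [16,18); WM=15
i=15 t=14 v=1: → [14,16); WM=15

7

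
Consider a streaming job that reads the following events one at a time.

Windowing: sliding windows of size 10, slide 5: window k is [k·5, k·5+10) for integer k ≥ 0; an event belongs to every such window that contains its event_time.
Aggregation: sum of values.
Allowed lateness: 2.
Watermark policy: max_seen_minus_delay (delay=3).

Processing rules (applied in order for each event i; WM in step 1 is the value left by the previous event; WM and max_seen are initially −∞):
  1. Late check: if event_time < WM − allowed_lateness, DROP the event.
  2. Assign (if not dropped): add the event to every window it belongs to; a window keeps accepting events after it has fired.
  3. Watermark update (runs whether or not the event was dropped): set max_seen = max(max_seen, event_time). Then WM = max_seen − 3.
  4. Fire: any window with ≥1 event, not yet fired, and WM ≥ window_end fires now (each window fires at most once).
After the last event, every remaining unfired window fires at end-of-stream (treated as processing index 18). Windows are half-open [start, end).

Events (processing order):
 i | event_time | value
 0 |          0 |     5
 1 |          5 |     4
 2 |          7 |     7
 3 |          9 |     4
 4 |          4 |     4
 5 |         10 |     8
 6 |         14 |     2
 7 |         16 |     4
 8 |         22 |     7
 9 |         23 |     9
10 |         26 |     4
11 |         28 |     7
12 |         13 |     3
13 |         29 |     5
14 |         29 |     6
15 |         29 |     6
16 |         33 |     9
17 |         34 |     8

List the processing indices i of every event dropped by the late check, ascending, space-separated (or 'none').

12

i=0 t=0 v=5: → [0,10); WM=-3
i=1 t=5 v=4: → [5,15),[0,10); WM=2
i=2 t=7 v=7: → [5,15),[0,10); WM=4
i=3 t=9 v=4: → [5,15),[0,10); WM=6
i=4 t=4 v=4: → [0,10); WM=6
i=5 t=10 v=8: → [10,20),[5,15); WM=7
i=6 t=14 v=2: → [10,20),[5,15); WM=11; [0,10) fires=24
i=7 t=16 v=4: → [15,25),[10,20); WM=13
i=8 t=22 v=7: → [20,30),[15,25); WM=19; [5,15) fires=25
i=9 t=23 v=9: → [20,30),[15,25); WM=20; [10,20) fires=14
i=10 t=26 v=4: → [25,35),[20,30); WM=23
i=11 t=28 v=7: → [25,35),[20,30); WM=25; [15,25) fires=20
i=12 t=13 v=3: DROP (t<25-2); WM=25
i=13 t=29 v=5: → [25,35),[20,30); WM=26
i=14 t=29 v=6: → [25,35),[20,30); WM=26
i=15 t=29 v=6: → [25,35),[20,30); WM=26
i=16 t=33 v=9: → [30,40),[25,35); WM=30; [20,30) fires=44
i=17 t=34 v=8: → [30,40),[25,35); WM=31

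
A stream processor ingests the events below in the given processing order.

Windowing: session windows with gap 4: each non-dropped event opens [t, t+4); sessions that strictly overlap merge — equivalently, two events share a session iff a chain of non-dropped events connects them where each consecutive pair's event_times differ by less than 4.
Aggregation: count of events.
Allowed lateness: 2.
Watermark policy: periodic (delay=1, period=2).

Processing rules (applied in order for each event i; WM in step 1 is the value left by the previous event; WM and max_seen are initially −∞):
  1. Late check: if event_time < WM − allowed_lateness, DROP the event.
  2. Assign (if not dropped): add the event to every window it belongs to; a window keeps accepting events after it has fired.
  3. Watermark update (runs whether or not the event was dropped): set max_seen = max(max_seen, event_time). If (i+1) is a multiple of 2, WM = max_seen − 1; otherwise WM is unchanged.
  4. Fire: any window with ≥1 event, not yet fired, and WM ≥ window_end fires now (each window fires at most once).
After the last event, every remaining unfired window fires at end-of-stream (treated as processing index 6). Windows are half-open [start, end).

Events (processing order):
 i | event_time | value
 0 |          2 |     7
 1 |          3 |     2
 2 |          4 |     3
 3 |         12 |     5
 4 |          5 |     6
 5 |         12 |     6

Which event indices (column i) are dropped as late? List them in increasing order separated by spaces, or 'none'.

4

i=0 t=2 v=7: → [2,6); WM=−∞
i=1 t=3 v=2: → [2,7); WM=2
i=2 t=4 v=3: → [2,8); WM=2
i=3 t=12 v=5: → [12,16); WM=11
i=4 t=5 v=6: DROP (t<11-2); WM=11
i=5 t=12 v=6: → [12,16); WM=11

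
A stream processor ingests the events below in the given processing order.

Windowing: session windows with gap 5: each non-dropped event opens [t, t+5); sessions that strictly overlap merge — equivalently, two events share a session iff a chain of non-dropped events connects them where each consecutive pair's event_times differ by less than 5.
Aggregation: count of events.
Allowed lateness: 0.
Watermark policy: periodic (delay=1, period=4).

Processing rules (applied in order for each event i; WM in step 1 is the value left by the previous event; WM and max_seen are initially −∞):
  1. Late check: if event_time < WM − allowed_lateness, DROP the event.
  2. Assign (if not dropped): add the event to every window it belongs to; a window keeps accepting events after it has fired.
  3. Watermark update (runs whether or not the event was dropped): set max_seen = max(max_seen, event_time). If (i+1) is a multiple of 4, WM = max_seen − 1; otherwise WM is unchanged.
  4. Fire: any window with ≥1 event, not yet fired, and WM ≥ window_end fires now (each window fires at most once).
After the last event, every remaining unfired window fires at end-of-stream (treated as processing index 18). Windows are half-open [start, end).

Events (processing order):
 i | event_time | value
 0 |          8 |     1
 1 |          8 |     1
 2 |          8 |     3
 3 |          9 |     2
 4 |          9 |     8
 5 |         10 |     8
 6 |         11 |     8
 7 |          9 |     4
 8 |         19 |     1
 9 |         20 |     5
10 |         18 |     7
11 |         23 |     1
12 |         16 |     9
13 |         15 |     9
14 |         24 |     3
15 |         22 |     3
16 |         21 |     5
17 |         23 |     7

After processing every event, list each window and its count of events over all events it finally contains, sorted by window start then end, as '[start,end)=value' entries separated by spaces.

i=0 t=8 v=1: → [8,13); WM=−∞
i=1 t=8 v=1: → [8,13); WM=−∞
i=2 t=8 v=3: → [8,13); WM=−∞
i=3 t=9 v=2: → [8,14); WM=8
i=4 t=9 v=8: → [8,14); WM=8
i=5 t=10 v=8: → [8,15); WM=8
i=6 t=11 v=8: → [8,16); WM=8
i=7 t=9 v=4: → [8,16); WM=10
i=8 t=19 v=1: → [19,24); WM=10
i=9 t=20 v=5: → [19,25); WM=10
i=10 t=18 v=7: → [18,25); WM=10
i=11 t=23 v=1: → [18,28); WM=22
i=12 t=16 v=9: DROP (t<22-0); WM=22
i=13 t=15 v=9: DROP (t<22-0); WM=22
i=14 t=24 v=3: → [18,29); WM=22
i=15 t=22 v=3: → [18,29); WM=23
i=16 t=21 v=5: DROP (t<23-0); WM=23
i=17 t=23 v=7: → [18,29); WM=23

[8,16)=8 [18,29)=7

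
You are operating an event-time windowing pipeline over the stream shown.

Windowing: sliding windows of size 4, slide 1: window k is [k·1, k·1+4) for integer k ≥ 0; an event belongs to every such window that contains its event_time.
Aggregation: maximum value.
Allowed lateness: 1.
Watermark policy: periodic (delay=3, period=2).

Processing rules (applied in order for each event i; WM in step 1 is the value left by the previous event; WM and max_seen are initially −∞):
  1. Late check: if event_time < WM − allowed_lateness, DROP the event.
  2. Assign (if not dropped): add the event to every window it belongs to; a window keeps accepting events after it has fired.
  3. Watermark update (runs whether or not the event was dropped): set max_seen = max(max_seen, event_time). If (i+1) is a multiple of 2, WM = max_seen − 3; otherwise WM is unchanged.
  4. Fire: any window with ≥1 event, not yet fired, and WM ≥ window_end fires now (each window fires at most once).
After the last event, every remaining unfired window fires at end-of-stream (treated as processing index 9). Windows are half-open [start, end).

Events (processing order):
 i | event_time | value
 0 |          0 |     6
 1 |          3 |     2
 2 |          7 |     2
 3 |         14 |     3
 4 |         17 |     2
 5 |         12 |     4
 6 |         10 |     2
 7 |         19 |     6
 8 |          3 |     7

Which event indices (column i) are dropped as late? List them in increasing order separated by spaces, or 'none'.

6 8

i=0 t=0 v=6: → [0,4); WM=−∞
i=1 t=3 v=2: → [3,7),[2,6),[1,5),[0,4); WM=0
i=2 t=7 v=2: → [7,11),[6,10),[5,9),[4,8); WM=0
i=3 t=14 v=3: → [14,18),[13,17),[12,16),[11,15); WM=11; [0,4) fires=6 [1,5) fires=2 [2,6) fires=2 [3,7) fires=2 [4,8) fires=2 [5,9) fires=2 [6,10) fires=2 [7,11) fires=2
i=4 t=17 v=2: → [17,21),[16,20),[15,19),[14,18); WM=11
i=5 t=12 v=4: → [12,16),[11,15),[10,14),[9,13); WM=14; [9,13) fires=4 [10,14) fires=4
i=6 t=10 v=2: DROP (t<14-1); WM=14
i=7 t=19 v=6: → [19,23),[18,22),[17,21),[16,20); WM=16; [11,15) fires=4 [12,16) fires=4
i=8 t=3 v=7: DROP (t<16-1); WM=16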